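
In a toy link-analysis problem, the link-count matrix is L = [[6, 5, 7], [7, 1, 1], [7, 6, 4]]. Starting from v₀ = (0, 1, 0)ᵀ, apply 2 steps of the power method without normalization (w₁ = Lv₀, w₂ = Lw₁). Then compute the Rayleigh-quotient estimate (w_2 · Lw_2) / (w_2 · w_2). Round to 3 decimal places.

15.290

w1 = Lv₀ = (6·0 + 5·1 + 7·0; 7·0 + 1·1 + 1·0; 7·0 + 6·1 + 4·0) = (5, 1, 6)
w2 = Lw1 = (6·5 + 5·1 + 7·6; 7·5 + 1·1 + 1·6; 7·5 + 6·1 + 4·6) = (77, 42, 65)
Lw2 = (1127, 646, 1051)
w2·Lw2 = 77·1127 + 42·646 + 65·1051 = 182226; w2·w2 = 77·77 + 42·42 + 65·65 = 11918
λ ≈ 182226/11918 = 15.290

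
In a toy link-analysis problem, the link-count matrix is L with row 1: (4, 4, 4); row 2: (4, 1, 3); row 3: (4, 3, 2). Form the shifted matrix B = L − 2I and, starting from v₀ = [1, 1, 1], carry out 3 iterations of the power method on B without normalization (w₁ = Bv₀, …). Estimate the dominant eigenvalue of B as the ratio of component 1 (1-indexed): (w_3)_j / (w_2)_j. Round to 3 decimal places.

μ ≈ 8.278

B = L − 2I has rows (2, 4, 4); (4, -1, 3); (4, 3, 0)
w1 = Bv₀ = (10, 6, 7)
w2 = Bw1 = (72, 55, 58)
w3 = Bw2 = (596, 407, 453)
Ratio: 596/72 = 8.278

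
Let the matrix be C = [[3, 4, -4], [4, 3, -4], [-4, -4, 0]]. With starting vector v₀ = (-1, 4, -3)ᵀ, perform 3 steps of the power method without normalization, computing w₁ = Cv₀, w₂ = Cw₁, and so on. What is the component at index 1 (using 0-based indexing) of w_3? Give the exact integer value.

2156

w1 = Cv₀ = (3·(-1) + 4·4 + (-4)·(-3); 4·(-1) + 3·4 + (-4)·(-3); (-4)·(-1) + (-4)·4 + 0·(-3)) = (25, 20, -12)
w2 = Cw1 = (3·25 + 4·20 + (-4)·(-12); 4·25 + 3·20 + (-4)·(-12); (-4)·25 + (-4)·20 + 0·(-12)) = (203, 208, -180)
w3 = Cw2 = (2161, 2156, -1644)
The requested component of w3 is 2156.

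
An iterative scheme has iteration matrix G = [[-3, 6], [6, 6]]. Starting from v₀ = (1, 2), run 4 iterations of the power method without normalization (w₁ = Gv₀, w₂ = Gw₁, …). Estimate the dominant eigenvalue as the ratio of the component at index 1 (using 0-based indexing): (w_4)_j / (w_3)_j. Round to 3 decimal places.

λ ≈ 9.000

w1 = Gv₀ = ((-3)·1 + 6·2; 6·1 + 6·2) = (9, 18)
w2 = Gw1 = ((-3)·9 + 6·18; 6·9 + 6·18) = (81, 162)
w3 = Gw2 = (729, 1458)
w4 = Gw3 = (6561, 13122)
Ratio at component: 13122 / 1458 = 9.000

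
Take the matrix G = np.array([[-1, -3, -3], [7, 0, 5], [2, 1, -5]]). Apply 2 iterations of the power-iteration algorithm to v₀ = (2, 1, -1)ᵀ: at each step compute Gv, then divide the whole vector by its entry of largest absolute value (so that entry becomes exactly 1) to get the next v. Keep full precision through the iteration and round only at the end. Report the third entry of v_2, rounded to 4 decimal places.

0.8182

Gv0 = (-2.00000, 9.00000, 10.00000); divide by 10.00000 → v1 = (-0.20000, 0.90000, 1.00000)
Gv1 = (-5.50000, 3.60000, -4.50000); divide by -5.50000 → v2 = (1.00000, -0.65455, 0.81818)
Requested entry of v2: -45/-55 = 0.8182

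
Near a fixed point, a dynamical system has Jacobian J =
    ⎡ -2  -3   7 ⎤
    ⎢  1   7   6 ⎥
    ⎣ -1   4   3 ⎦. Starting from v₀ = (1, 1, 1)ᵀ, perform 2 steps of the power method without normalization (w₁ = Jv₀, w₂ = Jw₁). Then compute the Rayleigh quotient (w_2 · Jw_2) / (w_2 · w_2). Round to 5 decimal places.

λ ≈ 10.22417

w1 = Jv₀ = (2, 14, 6)
w2 = Jw1 = (-4, 136, 72)
Jw2 = (104, 1380, 764)
w2·Jw2 = (-4)·104 + 136·1380 + 72·764 = 242272; w2·w2 = (-4)·(-4) + 136·136 + 72·72 = 23696
λ ≈ 242272/23696 = 10.22417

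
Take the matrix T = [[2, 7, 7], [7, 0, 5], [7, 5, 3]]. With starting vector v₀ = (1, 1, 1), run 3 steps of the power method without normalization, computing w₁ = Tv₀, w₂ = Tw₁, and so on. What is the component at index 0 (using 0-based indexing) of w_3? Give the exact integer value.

w1 = Tv₀ = (2·1 + 7·1 + 7·1; 7·1 + 0·1 + 5·1; 7·1 + 5·1 + 3·1) = (16, 12, 15)
w2 = Tw1 = (2·16 + 7·12 + 7·15; 7·16 + 0·12 + 5·15; 7·16 + 5·12 + 3·15) = (221, 187, 217)
w3 = Tw2 = (3270, 2632, 3133)
The requested component of w3 is 3270.

3270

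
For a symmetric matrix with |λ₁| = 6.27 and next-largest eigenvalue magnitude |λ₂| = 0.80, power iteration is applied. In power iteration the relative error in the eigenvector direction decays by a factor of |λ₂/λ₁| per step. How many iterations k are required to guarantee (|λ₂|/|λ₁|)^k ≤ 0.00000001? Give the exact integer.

9

|λ₂/λ₁| = 0.80/6.27 = 0.12759
Need k ≥ ln(0.00000001) / ln(0.12759) = -18.4207 / -2.0589 ≈ 8.947
Smallest integer k satisfying the bound: 9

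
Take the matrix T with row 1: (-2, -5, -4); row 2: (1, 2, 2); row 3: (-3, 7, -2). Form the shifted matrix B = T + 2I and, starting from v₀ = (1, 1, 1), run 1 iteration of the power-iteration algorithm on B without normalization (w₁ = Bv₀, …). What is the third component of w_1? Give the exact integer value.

4

B = T + 2I has rows (0, -5, -4); (1, 4, 2); (-3, 7, 0)
w1 = Bv₀ = (-9, 7, 4)
Requested component of w1: 4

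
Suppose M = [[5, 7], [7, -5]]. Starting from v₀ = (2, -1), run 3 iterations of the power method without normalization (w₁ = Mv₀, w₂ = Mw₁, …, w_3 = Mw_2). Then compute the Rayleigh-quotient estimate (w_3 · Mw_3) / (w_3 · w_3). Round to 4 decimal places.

-2.6000

w1 = Mv₀ = (3, 19)
w2 = Mw1 = (148, -74)
w3 = Mw2 = (222, 1406)
Mw3 = (10952, -5476)
w3·Mw3 = 222·10952 + 1406·(-5476) = -5267912; w3·w3 = 222·222 + 1406·1406 = 2026120
λ ≈ -5267912/2026120 = -2.6000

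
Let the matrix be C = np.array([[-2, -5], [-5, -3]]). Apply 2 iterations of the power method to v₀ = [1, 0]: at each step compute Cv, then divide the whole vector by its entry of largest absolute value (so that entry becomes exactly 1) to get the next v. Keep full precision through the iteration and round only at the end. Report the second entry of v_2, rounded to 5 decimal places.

0.86207

Cv0 = (-2.000000, -5.000000); divide by -5.000000 → v1 = (0.400000, 1.000000)
Cv1 = (-5.800000, -5.000000); divide by -5.800000 → v2 = (1.000000, 0.862069)
Requested entry of v2: 25/29 = 0.86207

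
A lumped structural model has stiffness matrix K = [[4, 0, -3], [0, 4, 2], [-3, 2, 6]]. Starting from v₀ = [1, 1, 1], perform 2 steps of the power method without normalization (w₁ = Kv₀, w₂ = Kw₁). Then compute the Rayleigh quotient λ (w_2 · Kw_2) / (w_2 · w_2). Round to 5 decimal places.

w1 = Kv₀ = (1, 6, 5)
w2 = Kw1 = (-11, 34, 39)
Kw2 = (-161, 214, 335)
w2·Kw2 = (-11)·(-161) + 34·214 + 39·335 = 22112; w2·w2 = (-11)·(-11) + 34·34 + 39·39 = 2798
λ ≈ 22112/2798 = 7.90279

7.90279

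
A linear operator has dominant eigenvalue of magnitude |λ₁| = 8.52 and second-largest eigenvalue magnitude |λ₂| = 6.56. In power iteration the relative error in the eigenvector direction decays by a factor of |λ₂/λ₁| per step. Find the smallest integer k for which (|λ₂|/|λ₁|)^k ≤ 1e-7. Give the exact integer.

|λ₂/λ₁| = 6.56/8.52 = 0.76995
Need k ≥ ln(1e-7) / ln(0.76995) = -16.1181 / -0.2614 ≈ 61.655
Smallest integer k satisfying the bound: 62

62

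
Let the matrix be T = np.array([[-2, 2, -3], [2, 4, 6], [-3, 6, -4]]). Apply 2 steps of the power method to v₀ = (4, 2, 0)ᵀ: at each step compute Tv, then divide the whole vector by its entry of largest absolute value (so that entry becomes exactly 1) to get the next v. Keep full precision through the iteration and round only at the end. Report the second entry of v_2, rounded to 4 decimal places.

Tv0 = (-4.00000, 16.00000, 0.00000); divide by 16.00000 → v1 = (-0.25000, 1.00000, 0.00000)
Tv1 = (2.50000, 3.50000, 6.75000); divide by 6.75000 → v2 = (0.37037, 0.51852, 1.00000)
Requested entry of v2: 56/108 = 0.5185

0.5185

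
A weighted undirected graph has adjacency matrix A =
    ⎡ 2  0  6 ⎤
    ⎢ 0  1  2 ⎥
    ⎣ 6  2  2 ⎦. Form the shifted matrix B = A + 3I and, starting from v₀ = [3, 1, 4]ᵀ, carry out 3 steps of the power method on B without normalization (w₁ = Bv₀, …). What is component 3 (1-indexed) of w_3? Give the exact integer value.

B = A + 3I has rows (5, 0, 6); (0, 4, 2); (6, 2, 5)
w1 = Bv₀ = (5·3 + 0·1 + 6·4; 0·3 + 4·1 + 2·4; 6·3 + 2·1 + 5·4) = (39, 12, 40)
w2 = Bw1 = (5·39 + 0·12 + 6·40; 0·39 + 4·12 + 2·40; 6·39 + 2·12 + 5·40) = (435, 128, 458)
w3 = Bw2 = (4923, 1428, 5156)
Requested component of w3: 5156

5156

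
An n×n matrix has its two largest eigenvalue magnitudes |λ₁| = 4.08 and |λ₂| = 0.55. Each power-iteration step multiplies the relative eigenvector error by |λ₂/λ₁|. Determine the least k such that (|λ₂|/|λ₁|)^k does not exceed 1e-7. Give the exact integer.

|λ₂/λ₁| = 0.55/4.08 = 0.13480
Need k ≥ ln(1e-7) / ln(0.13480) = -16.1181 / -2.0039 ≈ 8.043
Smallest integer k satisfying the bound: 9

9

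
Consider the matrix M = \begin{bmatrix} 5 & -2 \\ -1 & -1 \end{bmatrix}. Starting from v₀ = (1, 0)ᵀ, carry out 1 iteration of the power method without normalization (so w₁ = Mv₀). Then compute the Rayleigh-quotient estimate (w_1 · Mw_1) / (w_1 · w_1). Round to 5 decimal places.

w1 = Mv₀ = (5, -1)
Mw1 = (27, -4)
w1·Mw1 = 5·27 + (-1)·(-4) = 139; w1·w1 = 5·5 + (-1)·(-1) = 26
λ ≈ 139/26 = 5.34615

5.34615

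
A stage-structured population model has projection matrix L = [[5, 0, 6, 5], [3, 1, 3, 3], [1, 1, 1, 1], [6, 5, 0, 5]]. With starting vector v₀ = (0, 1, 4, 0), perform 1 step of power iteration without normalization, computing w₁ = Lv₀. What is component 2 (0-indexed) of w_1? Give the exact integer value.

w1 = Lv₀ = (24, 13, 5, 5)
The requested component of w1 is 5.

5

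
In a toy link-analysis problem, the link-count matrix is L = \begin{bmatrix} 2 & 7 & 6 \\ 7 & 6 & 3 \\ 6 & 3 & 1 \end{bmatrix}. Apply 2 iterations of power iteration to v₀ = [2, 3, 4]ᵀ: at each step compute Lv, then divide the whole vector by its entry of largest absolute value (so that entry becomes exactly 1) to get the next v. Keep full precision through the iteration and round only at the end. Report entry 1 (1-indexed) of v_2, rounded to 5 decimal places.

Lv0 = (49.000000, 44.000000, 25.000000); divide by 49.000000 → v1 = (1.000000, 0.897959, 0.510204)
Lv1 = (11.346939, 13.918367, 9.204082); divide by 13.918367 → v2 = (0.815249, 1.000000, 0.661290)
Requested entry of v2: 556/682 = 0.81525

0.81525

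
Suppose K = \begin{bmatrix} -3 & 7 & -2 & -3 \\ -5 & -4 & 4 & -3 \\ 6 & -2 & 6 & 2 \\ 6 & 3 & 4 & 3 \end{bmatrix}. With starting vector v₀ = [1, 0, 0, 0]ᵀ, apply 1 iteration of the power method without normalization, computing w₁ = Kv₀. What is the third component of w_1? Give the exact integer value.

6

w1 = Kv₀ = (-3, -5, 6, 6)
The requested component of w1 is 6.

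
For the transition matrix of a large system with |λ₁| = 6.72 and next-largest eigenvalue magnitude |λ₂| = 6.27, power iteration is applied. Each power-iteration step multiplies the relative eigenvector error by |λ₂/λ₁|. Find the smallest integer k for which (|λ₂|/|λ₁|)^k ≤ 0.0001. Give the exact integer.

|λ₂/λ₁| = 6.27/6.72 = 0.93304
Need k ≥ ln(0.0001) / ln(0.93304) = -9.2103 / -0.0693 ≈ 132.883
Smallest integer k satisfying the bound: 133

133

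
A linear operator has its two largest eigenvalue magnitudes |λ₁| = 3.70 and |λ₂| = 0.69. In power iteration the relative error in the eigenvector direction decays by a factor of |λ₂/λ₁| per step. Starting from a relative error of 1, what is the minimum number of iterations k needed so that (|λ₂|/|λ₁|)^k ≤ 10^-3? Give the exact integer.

5

|λ₂/λ₁| = 0.69/3.70 = 0.18649
Need k ≥ ln(10^-3) / ln(0.18649) = -6.9078 / -1.6794 ≈ 4.113
Smallest integer k satisfying the bound: 5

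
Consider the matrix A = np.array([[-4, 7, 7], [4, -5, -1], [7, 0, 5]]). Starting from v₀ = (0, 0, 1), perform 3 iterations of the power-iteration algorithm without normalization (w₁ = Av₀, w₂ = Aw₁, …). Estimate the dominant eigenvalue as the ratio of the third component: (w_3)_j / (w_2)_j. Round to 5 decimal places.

λ ≈ 5.00000

w1 = Av₀ = ((-4)·0 + 7·0 + 7·1; 4·0 + (-5)·0 + (-1)·1; 7·0 + 0·0 + 5·1) = (7, -1, 5)
w2 = Aw1 = ((-4)·7 + 7·(-1) + 7·5; 4·7 + (-5)·(-1) + (-1)·5; 7·7 + 0·(-1) + 5·5) = (0, 28, 74)
w3 = Aw2 = (714, -214, 370)
Ratio at component: 370 / 74 = 5.00000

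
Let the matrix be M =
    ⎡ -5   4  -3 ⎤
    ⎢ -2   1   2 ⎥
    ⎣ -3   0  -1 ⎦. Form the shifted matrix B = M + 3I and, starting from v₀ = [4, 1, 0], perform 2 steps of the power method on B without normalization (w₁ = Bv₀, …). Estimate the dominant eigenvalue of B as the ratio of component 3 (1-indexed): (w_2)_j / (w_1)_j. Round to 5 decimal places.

μ ≈ 1.00000

B = M + 3I has rows (-2, 4, -3); (-2, 4, 2); (-3, 0, 2)
w1 = Bv₀ = ((-2)·4 + 4·1 + (-3)·0; (-2)·4 + 4·1 + 2·0; (-3)·4 + 0·1 + 2·0) = (-4, -4, -12)
w2 = Bw1 = ((-2)·(-4) + 4·(-4) + (-3)·(-12); (-2)·(-4) + 4·(-4) + 2·(-12); (-3)·(-4) + 0·(-4) + 2·(-12)) = (28, -32, -12)
Ratio: -12/-12 = 1.00000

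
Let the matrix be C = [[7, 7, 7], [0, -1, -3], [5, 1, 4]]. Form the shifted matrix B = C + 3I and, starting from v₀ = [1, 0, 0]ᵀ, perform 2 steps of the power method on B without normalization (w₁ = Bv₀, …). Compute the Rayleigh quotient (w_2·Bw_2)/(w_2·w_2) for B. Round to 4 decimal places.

μ ≈ 13.9961

B = C + 3I has rows (10, 7, 7); (0, 2, -3); (5, 1, 7)
w1 = Bv₀ = (10, 0, 5)
w2 = Bw1 = (135, -15, 85)
Bw2 = (1840, -285, 1255)
w2·Bw2 = 359350; w2·w2 = 25675; μ ≈ 359350/25675 = 13.9961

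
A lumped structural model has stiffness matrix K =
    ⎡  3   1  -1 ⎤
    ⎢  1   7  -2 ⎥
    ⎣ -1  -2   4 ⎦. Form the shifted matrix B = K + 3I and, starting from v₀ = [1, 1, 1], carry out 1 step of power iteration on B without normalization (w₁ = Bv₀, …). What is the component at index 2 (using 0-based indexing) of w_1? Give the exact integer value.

4

B = K + 3I has rows (6, 1, -1); (1, 10, -2); (-1, -2, 7)
w1 = Bv₀ = (6·1 + 1·1 + (-1)·1; 1·1 + 10·1 + (-2)·1; (-1)·1 + (-2)·1 + 7·1) = (6, 9, 4)
Requested component of w1: 4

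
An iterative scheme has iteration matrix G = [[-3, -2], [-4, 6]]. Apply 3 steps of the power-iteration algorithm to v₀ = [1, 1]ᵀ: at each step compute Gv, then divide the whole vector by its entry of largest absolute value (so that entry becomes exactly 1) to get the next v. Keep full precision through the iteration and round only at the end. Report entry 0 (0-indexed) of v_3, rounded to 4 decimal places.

Gv0 = (-5.00000, 2.00000); divide by -5.00000 → v1 = (1.00000, -0.40000)
Gv1 = (-2.20000, -6.40000); divide by -6.40000 → v2 = (0.34375, 1.00000)
Gv2 = (-3.03125, 4.62500); divide by 4.62500 → v3 = (-0.65541, 1.00000)
Requested entry of v3: -97/148 = -0.6554

-0.6554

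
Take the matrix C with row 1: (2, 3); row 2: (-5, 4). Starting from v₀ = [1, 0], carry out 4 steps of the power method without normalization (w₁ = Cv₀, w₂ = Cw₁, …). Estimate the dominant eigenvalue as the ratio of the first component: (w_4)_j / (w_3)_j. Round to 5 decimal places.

w1 = Cv₀ = (2, -5)
w2 = Cw1 = (-11, -30)
w3 = Cw2 = (-112, -65)
w4 = Cw3 = (-419, 300)
Ratio at component: -419 / -112 = 3.74107

3.74107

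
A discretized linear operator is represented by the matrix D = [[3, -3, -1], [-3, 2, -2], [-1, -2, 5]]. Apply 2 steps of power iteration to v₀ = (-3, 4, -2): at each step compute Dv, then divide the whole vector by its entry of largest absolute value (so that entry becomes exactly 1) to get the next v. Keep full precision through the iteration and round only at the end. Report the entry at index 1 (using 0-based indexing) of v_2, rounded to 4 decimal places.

1.0000

Dv0 = (-19.00000, 21.00000, -15.00000); divide by 21.00000 → v1 = (-0.90476, 1.00000, -0.71429)
Dv1 = (-5.00000, 6.14286, -4.66667); divide by 6.14286 → v2 = (-0.81395, 1.00000, -0.75969)
Requested entry of v2: 129/129 = 1.0000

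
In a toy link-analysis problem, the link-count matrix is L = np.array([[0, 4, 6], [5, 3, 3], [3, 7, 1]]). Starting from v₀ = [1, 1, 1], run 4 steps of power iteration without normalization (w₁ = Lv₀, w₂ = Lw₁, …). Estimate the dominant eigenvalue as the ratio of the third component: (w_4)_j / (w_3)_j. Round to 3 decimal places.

w1 = Lv₀ = (10, 11, 11)
w2 = Lw1 = (110, 116, 118)
w3 = Lw2 = (1172, 1252, 1260)
w4 = Lw3 = (12568, 13396, 13540)
Ratio at component: 13540 / 1260 = 10.746

λ ≈ 10.746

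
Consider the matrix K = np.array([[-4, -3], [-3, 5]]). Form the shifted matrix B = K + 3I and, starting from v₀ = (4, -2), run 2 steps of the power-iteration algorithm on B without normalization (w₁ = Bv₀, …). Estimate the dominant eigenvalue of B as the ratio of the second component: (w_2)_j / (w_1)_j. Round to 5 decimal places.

B = K + 3I has rows (-1, -3); (-3, 8)
w1 = Bv₀ = ((-1)·4 + (-3)·(-2); (-3)·4 + 8·(-2)) = (2, -28)
w2 = Bw1 = ((-1)·2 + (-3)·(-28); (-3)·2 + 8·(-28)) = (82, -230)
Ratio: -230/-28 = 8.21429

μ ≈ 8.21429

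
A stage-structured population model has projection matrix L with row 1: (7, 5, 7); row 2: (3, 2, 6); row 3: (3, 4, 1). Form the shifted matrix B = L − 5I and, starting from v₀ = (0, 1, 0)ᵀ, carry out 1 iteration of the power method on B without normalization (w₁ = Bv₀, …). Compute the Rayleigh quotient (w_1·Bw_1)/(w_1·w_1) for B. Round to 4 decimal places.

μ ≈ -1.6200

B = L − 5I has rows (2, 5, 7); (3, -3, 6); (3, 4, -4)
w1 = Bv₀ = (2·0 + 5·1 + 7·0; 3·0 + (-3)·1 + 6·0; 3·0 + 4·1 + (-4)·0) = (5, -3, 4)
Bw1 = (23, 48, -13)
w1·Bw1 = -81; w1·w1 = 50; μ ≈ -81/50 = -1.6200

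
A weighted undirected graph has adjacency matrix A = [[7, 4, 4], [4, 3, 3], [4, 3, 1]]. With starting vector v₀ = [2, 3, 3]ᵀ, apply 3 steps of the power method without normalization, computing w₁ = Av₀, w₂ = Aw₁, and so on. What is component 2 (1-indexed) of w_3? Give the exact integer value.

3420

w1 = Av₀ = (7·2 + 4·3 + 4·3; 4·2 + 3·3 + 3·3; 4·2 + 3·3 + 1·3) = (38, 26, 20)
w2 = Aw1 = (7·38 + 4·26 + 4·20; 4·38 + 3·26 + 3·20; 4·38 + 3·26 + 1·20) = (450, 290, 250)
w3 = Aw2 = (5310, 3420, 2920)
The requested component of w3 is 3420.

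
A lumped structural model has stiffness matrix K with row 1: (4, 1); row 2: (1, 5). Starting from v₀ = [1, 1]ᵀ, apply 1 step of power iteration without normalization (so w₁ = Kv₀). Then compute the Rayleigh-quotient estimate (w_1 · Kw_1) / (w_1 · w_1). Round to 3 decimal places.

w1 = Kv₀ = (5, 6)
Kw1 = (26, 35)
w1·Kw1 = 5·26 + 6·35 = 340; w1·w1 = 5·5 + 6·6 = 61
λ ≈ 340/61 = 5.574

5.574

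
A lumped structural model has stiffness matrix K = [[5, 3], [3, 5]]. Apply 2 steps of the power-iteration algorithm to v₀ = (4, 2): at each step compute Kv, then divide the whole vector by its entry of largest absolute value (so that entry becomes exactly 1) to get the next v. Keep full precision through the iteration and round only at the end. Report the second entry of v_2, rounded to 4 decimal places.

0.9592

Kv0 = (26.00000, 22.00000); divide by 26.00000 → v1 = (1.00000, 0.84615)
Kv1 = (7.53846, 7.23077); divide by 7.53846 → v2 = (1.00000, 0.95918)
Requested entry of v2: 188/196 = 0.9592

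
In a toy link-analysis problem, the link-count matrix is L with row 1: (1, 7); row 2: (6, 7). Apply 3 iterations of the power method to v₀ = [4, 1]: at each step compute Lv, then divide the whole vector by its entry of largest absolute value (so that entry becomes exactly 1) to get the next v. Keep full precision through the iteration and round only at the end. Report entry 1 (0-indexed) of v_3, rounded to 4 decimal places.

Lv0 = (11.00000, 31.00000); divide by 31.00000 → v1 = (0.35484, 1.00000)
Lv1 = (7.35484, 9.12903); divide by 9.12903 → v2 = (0.80565, 1.00000)
Lv2 = (7.80565, 11.83392); divide by 11.83392 → v3 = (0.65960, 1.00000)
Requested entry of v3: 3349/3349 = 1.0000

1.0000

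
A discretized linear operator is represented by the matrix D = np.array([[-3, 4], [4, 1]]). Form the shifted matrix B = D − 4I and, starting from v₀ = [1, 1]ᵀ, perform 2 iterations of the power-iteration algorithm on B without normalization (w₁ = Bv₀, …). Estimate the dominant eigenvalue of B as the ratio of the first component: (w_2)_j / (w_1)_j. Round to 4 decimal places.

B = D − 4I has rows (-7, 4); (4, -3)
w1 = Bv₀ = ((-7)·1 + 4·1; 4·1 + (-3)·1) = (-3, 1)
w2 = Bw1 = ((-7)·(-3) + 4·1; 4·(-3) + (-3)·1) = (25, -15)
Ratio: 25/-3 = -8.3333

-8.3333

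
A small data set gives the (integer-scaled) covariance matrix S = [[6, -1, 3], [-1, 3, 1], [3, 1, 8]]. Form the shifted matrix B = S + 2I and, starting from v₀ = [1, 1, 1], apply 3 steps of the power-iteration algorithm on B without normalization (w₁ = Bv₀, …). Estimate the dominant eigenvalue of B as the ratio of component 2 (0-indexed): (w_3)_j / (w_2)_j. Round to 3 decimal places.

B = S + 2I has rows (8, -1, 3); (-1, 5, 1); (3, 1, 10)
w1 = Bv₀ = (8·1 + (-1)·1 + 3·1; (-1)·1 + 5·1 + 1·1; 3·1 + 1·1 + 10·1) = (10, 5, 14)
w2 = Bw1 = (8·10 + (-1)·5 + 3·14; (-1)·10 + 5·5 + 1·14; 3·10 + 1·5 + 10·14) = (117, 29, 175)
w3 = Bw2 = (1432, 203, 2130)
Ratio: 2130/175 = 12.171

μ ≈ 12.171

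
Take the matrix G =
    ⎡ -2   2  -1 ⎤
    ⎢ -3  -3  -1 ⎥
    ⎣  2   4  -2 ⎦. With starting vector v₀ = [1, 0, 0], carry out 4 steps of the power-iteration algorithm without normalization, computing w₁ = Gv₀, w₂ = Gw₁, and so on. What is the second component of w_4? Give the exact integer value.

-225

w1 = Gv₀ = (-2, -3, 2)
w2 = Gw1 = (-4, 13, -20)
w3 = Gw2 = (54, -7, 84)
w4 = Gw3 = (-206, -225, -88)
The requested component of w4 is -225.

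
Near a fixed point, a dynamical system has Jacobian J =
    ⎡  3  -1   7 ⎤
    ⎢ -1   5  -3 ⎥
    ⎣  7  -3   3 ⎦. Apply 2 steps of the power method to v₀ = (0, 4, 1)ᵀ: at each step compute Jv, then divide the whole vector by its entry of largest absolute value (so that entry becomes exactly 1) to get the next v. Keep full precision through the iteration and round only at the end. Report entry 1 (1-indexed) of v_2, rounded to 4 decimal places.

-0.6514

Jv0 = (3.00000, 17.00000, -9.00000); divide by 17.00000 → v1 = (0.17647, 1.00000, -0.52941)
Jv1 = (-4.17647, 6.41176, -3.35294); divide by 6.41176 → v2 = (-0.65138, 1.00000, -0.52294)
Requested entry of v2: -71/109 = -0.6514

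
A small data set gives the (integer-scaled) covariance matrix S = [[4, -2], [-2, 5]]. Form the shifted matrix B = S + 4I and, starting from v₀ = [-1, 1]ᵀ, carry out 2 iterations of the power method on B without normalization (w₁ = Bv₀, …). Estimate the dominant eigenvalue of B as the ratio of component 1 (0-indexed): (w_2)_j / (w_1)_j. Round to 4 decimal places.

10.8182

B = S + 4I has rows (8, -2); (-2, 9)
w1 = Bv₀ = (-10, 11)
w2 = Bw1 = (-102, 119)
Ratio: 119/11 = 10.8182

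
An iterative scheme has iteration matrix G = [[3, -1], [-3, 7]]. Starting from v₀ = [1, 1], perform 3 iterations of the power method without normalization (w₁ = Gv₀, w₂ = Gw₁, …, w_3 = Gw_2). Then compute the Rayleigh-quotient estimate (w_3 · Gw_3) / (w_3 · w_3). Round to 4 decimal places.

λ ≈ 7.3812

w1 = Gv₀ = (3·1 + (-1)·1; (-3)·1 + 7·1) = (2, 4)
w2 = Gw1 = (3·2 + (-1)·4; (-3)·2 + 7·4) = (2, 22)
w3 = Gw2 = (-16, 148)
Gw3 = (-196, 1084)
w3·Gw3 = (-16)·(-196) + 148·1084 = 163568; w3·w3 = (-16)·(-16) + 148·148 = 22160
λ ≈ 163568/22160 = 7.3812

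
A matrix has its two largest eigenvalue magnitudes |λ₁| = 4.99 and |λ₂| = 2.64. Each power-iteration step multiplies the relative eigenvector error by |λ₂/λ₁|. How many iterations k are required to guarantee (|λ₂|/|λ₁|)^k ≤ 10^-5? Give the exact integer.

|λ₂/λ₁| = 2.64/4.99 = 0.52906
Need k ≥ ln(10^-5) / ln(0.52906) = -11.5129 / -0.6367 ≈ 18.083
Smallest integer k satisfying the bound: 19

19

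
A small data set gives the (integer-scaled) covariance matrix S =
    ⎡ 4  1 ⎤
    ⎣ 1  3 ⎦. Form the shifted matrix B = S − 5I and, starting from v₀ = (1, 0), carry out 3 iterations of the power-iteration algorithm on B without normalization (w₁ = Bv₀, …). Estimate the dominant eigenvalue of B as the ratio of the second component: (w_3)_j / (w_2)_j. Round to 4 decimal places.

B = S − 5I has rows (-1, 1); (1, -2)
w1 = Bv₀ = ((-1)·1 + 1·0; 1·1 + (-2)·0) = (-1, 1)
w2 = Bw1 = ((-1)·(-1) + 1·1; 1·(-1) + (-2)·1) = (2, -3)
w3 = Bw2 = (-5, 8)
Ratio: 8/-3 = -2.6667

μ ≈ -2.6667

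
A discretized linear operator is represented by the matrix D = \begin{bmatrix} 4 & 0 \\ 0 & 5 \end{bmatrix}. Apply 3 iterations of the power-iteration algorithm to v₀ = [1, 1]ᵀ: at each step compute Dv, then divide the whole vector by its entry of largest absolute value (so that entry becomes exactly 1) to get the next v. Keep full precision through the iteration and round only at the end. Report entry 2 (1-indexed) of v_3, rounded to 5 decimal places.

1.00000

Dv0 = (4.000000, 5.000000); divide by 5.000000 → v1 = (0.800000, 1.000000)
Dv1 = (3.200000, 5.000000); divide by 5.000000 → v2 = (0.640000, 1.000000)
Dv2 = (2.560000, 5.000000); divide by 5.000000 → v3 = (0.512000, 1.000000)
Requested entry of v3: 125/125 = 1.00000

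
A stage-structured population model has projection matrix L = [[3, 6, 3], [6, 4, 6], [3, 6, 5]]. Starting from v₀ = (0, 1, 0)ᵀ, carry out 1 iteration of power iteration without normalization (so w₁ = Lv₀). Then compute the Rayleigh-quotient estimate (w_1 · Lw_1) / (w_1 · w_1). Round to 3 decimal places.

λ ≈ 13.000

w1 = Lv₀ = (3·0 + 6·1 + 3·0; 6·0 + 4·1 + 6·0; 3·0 + 6·1 + 5·0) = (6, 4, 6)
Lw1 = (60, 88, 72)
w1·Lw1 = 6·60 + 4·88 + 6·72 = 1144; w1·w1 = 6·6 + 4·4 + 6·6 = 88
λ ≈ 1144/88 = 13.000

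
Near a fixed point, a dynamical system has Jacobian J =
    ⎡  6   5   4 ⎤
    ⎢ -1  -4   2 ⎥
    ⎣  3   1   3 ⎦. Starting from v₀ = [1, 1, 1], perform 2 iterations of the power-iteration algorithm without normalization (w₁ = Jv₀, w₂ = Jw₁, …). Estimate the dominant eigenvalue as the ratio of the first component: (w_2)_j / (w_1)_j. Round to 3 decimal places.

w1 = Jv₀ = (15, -3, 7)
w2 = Jw1 = (103, 11, 63)
Ratio at component: 103 / 15 = 6.867

6.867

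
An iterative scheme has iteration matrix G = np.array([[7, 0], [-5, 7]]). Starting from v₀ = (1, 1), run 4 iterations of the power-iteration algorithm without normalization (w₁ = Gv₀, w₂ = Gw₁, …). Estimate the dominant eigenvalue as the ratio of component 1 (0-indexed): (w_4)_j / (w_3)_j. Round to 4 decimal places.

w1 = Gv₀ = (7·1 + 0·1; (-5)·1 + 7·1) = (7, 2)
w2 = Gw1 = (7·7 + 0·2; (-5)·7 + 7·2) = (49, -21)
w3 = Gw2 = (343, -392)
w4 = Gw3 = (2401, -4459)
Ratio at component: -4459 / -392 = 11.3750

11.3750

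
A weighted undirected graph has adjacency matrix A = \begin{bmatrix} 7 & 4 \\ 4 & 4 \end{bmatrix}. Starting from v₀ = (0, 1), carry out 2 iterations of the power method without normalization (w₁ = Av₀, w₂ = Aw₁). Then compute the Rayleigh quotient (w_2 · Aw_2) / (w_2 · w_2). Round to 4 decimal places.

9.7676

w1 = Av₀ = (7·0 + 4·1; 4·0 + 4·1) = (4, 4)
w2 = Aw1 = (7·4 + 4·4; 4·4 + 4·4) = (44, 32)
Aw2 = (436, 304)
w2·Aw2 = 44·436 + 32·304 = 28912; w2·w2 = 44·44 + 32·32 = 2960
λ ≈ 28912/2960 = 9.7676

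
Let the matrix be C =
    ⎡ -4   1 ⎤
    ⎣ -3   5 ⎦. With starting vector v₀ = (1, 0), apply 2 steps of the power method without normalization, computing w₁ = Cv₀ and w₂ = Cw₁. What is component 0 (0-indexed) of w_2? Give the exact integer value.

13

w1 = Cv₀ = ((-4)·1 + 1·0; (-3)·1 + 5·0) = (-4, -3)
w2 = Cw1 = ((-4)·(-4) + 1·(-3); (-3)·(-4) + 5·(-3)) = (13, -3)
The requested component of w2 is 13.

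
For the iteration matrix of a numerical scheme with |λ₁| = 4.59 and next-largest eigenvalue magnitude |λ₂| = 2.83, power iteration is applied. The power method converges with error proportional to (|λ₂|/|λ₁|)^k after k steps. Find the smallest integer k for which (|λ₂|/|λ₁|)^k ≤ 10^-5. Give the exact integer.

|λ₂/λ₁| = 2.83/4.59 = 0.61656
Need k ≥ ln(10^-5) / ln(0.61656) = -11.5129 / -0.4836 ≈ 23.807
Smallest integer k satisfying the bound: 24

24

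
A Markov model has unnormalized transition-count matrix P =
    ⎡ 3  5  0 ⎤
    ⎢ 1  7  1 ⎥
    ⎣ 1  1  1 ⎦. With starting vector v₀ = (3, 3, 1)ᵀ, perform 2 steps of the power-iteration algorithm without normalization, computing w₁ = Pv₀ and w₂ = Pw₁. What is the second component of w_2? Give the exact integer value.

w1 = Pv₀ = (3·3 + 5·3 + 0·1; 1·3 + 7·3 + 1·1; 1·3 + 1·3 + 1·1) = (24, 25, 7)
w2 = Pw1 = (3·24 + 5·25 + 0·7; 1·24 + 7·25 + 1·7; 1·24 + 1·25 + 1·7) = (197, 206, 56)
The requested component of w2 is 206.

206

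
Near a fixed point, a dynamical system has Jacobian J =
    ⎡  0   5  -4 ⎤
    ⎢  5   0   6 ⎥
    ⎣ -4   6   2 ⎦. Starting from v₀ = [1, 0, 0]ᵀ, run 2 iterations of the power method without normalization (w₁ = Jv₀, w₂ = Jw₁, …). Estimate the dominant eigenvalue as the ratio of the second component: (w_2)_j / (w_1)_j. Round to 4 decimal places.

w1 = Jv₀ = (0, 5, -4)
w2 = Jw1 = (41, -24, 22)
Ratio at component: -24 / 5 = -4.8000

-4.8000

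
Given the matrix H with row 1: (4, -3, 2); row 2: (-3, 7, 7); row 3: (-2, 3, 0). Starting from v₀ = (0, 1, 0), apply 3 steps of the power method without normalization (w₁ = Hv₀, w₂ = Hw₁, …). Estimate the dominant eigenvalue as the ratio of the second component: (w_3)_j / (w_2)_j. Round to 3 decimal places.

w1 = Hv₀ = (4·0 + (-3)·1 + 2·0; (-3)·0 + 7·1 + 7·0; (-2)·0 + 3·1 + 0·0) = (-3, 7, 3)
w2 = Hw1 = (4·(-3) + (-3)·7 + 2·3; (-3)·(-3) + 7·7 + 7·3; (-2)·(-3) + 3·7 + 0·3) = (-27, 79, 27)
w3 = Hw2 = (-291, 823, 291)
Ratio at component: 823 / 79 = 10.418

λ ≈ 10.418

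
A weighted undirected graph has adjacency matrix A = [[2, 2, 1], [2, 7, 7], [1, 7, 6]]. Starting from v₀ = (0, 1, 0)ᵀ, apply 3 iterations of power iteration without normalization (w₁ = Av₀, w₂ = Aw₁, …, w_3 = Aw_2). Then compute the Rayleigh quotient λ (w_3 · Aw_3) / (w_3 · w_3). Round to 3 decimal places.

13.905

w1 = Av₀ = (2·0 + 2·1 + 1·0; 2·0 + 7·1 + 7·0; 1·0 + 7·1 + 6·0) = (2, 7, 7)
w2 = Aw1 = (2·2 + 2·7 + 1·7; 2·2 + 7·7 + 7·7; 1·2 + 7·7 + 6·7) = (25, 102, 93)
w3 = Aw2 = (347, 1415, 1297)
Aw3 = (4821, 19678, 18034)
w3·Aw3 = 347·4821 + 1415·19678 + 1297·18034 = 52907355; w3·w3 = 347·347 + 1415·1415 + 1297·1297 = 3804843
λ ≈ 52907355/3804843 = 13.905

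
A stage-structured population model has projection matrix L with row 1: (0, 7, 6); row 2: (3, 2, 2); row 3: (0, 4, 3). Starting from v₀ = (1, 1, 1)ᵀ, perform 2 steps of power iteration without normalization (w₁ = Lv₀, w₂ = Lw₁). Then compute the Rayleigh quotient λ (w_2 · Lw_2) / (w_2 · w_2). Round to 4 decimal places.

8.1473

w1 = Lv₀ = (0·1 + 7·1 + 6·1; 3·1 + 2·1 + 2·1; 0·1 + 4·1 + 3·1) = (13, 7, 7)
w2 = Lw1 = (0·13 + 7·7 + 6·7; 3·13 + 2·7 + 2·7; 0·13 + 4·7 + 3·7) = (91, 67, 49)
Lw2 = (763, 505, 415)
w2·Lw2 = 91·763 + 67·505 + 49·415 = 123603; w2·w2 = 91·91 + 67·67 + 49·49 = 15171
λ ≈ 123603/15171 = 8.1473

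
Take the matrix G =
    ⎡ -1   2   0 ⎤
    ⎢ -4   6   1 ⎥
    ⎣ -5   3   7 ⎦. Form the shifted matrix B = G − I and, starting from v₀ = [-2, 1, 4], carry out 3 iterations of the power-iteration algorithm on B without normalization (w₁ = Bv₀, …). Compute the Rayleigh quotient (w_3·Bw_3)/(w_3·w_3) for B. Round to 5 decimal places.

B = G − I has rows (-2, 2, 0); (-4, 5, 1); (-5, 3, 6)
w1 = Bv₀ = ((-2)·(-2) + 2·1 + 0·4; (-4)·(-2) + 5·1 + 1·4; (-5)·(-2) + 3·1 + 6·4) = (6, 17, 37)
w2 = Bw1 = ((-2)·6 + 2·17 + 0·37; (-4)·6 + 5·17 + 1·37; (-5)·6 + 3·17 + 6·37) = (22, 98, 243)
w3 = Bw2 = (152, 645, 1642)
Bw3 = (986, 4259, 11027)
w3·Bw3 = 21003261; w3·w3 = 3135293; μ ≈ 21003261/3135293 = 6.69898

6.69898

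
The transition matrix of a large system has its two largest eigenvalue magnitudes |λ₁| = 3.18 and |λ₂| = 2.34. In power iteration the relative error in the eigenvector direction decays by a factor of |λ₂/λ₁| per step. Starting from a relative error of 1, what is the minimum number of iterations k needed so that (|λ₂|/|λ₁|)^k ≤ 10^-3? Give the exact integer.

23

|λ₂/λ₁| = 2.34/3.18 = 0.73585
Need k ≥ ln(10^-3) / ln(0.73585) = -6.9078 / -0.3067 ≈ 22.521
Smallest integer k satisfying the bound: 23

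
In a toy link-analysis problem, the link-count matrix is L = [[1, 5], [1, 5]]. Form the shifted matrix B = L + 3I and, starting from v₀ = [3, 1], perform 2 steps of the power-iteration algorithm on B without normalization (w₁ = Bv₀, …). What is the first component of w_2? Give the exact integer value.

B = L + 3I has rows (4, 5); (1, 8)
w1 = Bv₀ = (4·3 + 5·1; 1·3 + 8·1) = (17, 11)
w2 = Bw1 = (4·17 + 5·11; 1·17 + 8·11) = (123, 105)
Requested component of w2: 123

123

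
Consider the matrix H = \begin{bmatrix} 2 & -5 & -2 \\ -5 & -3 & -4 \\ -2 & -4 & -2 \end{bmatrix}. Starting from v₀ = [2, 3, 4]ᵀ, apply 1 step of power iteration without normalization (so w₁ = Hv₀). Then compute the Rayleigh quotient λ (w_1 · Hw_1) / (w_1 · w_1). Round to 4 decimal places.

w1 = Hv₀ = (-19, -35, -24)
Hw1 = (185, 296, 226)
w1·Hw1 = (-19)·185 + (-35)·296 + (-24)·226 = -19299; w1·w1 = (-19)·(-19) + (-35)·(-35) + (-24)·(-24) = 2162
λ ≈ -19299/2162 = -8.9265

-8.9265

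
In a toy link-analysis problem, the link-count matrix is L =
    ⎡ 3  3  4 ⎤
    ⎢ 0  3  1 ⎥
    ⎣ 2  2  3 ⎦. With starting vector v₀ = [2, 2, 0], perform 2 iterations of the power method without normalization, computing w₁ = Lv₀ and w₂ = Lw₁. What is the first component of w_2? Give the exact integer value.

86

w1 = Lv₀ = (3·2 + 3·2 + 4·0; 0·2 + 3·2 + 1·0; 2·2 + 2·2 + 3·0) = (12, 6, 8)
w2 = Lw1 = (3·12 + 3·6 + 4·8; 0·12 + 3·6 + 1·8; 2·12 + 2·6 + 3·8) = (86, 26, 60)
The requested component of w2 is 86.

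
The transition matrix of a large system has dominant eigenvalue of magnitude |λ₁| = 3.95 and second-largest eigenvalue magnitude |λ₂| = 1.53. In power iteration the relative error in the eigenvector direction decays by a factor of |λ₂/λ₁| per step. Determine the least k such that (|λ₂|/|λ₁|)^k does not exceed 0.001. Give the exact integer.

8

|λ₂/λ₁| = 1.53/3.95 = 0.38734
Need k ≥ ln(0.001) / ln(0.38734) = -6.9078 / -0.9484 ≈ 7.283
Smallest integer k satisfying the bound: 8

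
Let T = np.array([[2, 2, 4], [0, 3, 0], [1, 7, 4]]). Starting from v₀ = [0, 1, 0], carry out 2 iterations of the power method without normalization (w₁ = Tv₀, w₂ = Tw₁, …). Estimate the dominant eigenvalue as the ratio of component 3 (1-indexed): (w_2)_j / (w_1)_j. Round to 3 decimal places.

w1 = Tv₀ = (2·0 + 2·1 + 4·0; 0·0 + 3·1 + 0·0; 1·0 + 7·1 + 4·0) = (2, 3, 7)
w2 = Tw1 = (2·2 + 2·3 + 4·7; 0·2 + 3·3 + 0·7; 1·2 + 7·3 + 4·7) = (38, 9, 51)
Ratio at component: 51 / 7 = 7.286

7.286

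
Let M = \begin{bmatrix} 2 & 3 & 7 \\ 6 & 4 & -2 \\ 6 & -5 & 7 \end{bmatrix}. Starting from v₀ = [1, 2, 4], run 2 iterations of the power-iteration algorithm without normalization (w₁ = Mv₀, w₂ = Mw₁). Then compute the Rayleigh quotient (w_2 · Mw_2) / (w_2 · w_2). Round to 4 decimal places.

10.1212

w1 = Mv₀ = (2·1 + 3·2 + 7·4; 6·1 + 4·2 + (-2)·4; 6·1 + (-5)·2 + 7·4) = (36, 6, 24)
w2 = Mw1 = (2·36 + 3·6 + 7·24; 6·36 + 4·6 + (-2)·24; 6·36 + (-5)·6 + 7·24) = (258, 192, 354)
Mw2 = (3570, 1608, 3066)
w2·Mw2 = 258·3570 + 192·1608 + 354·3066 = 2315160; w2·w2 = 258·258 + 192·192 + 354·354 = 228744
λ ≈ 2315160/228744 = 10.1212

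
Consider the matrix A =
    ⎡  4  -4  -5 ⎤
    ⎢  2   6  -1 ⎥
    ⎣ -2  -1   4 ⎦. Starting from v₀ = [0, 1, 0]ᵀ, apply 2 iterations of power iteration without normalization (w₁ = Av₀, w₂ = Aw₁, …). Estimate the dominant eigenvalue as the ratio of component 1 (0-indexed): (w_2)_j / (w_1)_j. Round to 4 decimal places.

λ ≈ 4.8333

w1 = Av₀ = (4·0 + (-4)·1 + (-5)·0; 2·0 + 6·1 + (-1)·0; (-2)·0 + (-1)·1 + 4·0) = (-4, 6, -1)
w2 = Aw1 = (4·(-4) + (-4)·6 + (-5)·(-1); 2·(-4) + 6·6 + (-1)·(-1); (-2)·(-4) + (-1)·6 + 4·(-1)) = (-35, 29, -2)
Ratio at component: 29 / 6 = 4.8333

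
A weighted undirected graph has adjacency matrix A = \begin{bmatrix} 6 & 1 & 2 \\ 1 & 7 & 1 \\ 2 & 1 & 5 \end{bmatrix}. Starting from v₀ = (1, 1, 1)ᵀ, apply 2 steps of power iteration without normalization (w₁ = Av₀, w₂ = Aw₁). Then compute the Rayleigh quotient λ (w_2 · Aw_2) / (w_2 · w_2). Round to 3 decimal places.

w1 = Av₀ = (9, 9, 8)
w2 = Aw1 = (79, 80, 67)
Aw2 = (688, 706, 573)
w2·Aw2 = 79·688 + 80·706 + 67·573 = 149223; w2·w2 = 79·79 + 80·80 + 67·67 = 17130
λ ≈ 149223/17130 = 8.711

λ ≈ 8.711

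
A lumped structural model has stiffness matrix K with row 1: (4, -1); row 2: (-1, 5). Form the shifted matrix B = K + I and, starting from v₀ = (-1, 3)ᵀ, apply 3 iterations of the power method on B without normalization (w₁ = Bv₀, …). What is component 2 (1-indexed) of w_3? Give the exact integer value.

B = K + I has rows (5, -1); (-1, 6)
w1 = Bv₀ = (5·(-1) + (-1)·3; (-1)·(-1) + 6·3) = (-8, 19)
w2 = Bw1 = (5·(-8) + (-1)·19; (-1)·(-8) + 6·19) = (-59, 122)
w3 = Bw2 = (-417, 791)
Requested component of w3: 791

791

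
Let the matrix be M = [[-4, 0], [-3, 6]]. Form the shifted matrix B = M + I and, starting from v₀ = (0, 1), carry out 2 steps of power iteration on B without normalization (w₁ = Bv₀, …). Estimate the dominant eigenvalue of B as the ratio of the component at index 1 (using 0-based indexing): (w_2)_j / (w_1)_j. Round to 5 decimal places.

B = M + I has rows (-3, 0); (-3, 7)
w1 = Bv₀ = ((-3)·0 + 0·1; (-3)·0 + 7·1) = (0, 7)
w2 = Bw1 = ((-3)·0 + 0·7; (-3)·0 + 7·7) = (0, 49)
Ratio: 49/7 = 7.00000

μ ≈ 7.00000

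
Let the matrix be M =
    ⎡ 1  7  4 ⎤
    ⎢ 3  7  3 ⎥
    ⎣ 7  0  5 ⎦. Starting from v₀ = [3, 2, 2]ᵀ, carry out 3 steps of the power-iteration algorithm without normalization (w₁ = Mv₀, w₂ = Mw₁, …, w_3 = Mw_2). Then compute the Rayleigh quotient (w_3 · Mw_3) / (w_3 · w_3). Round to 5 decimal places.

w1 = Mv₀ = (1·3 + 7·2 + 4·2; 3·3 + 7·2 + 3·2; 7·3 + 0·2 + 5·2) = (25, 29, 31)
w2 = Mw1 = (1·25 + 7·29 + 4·31; 3·25 + 7·29 + 3·31; 7·25 + 0·29 + 5·31) = (352, 371, 330)
w3 = Mw2 = (4269, 4643, 4114)
Mw3 = (53226, 57650, 50453)
w3·Mw3 = 4269·53226 + 4643·57650 + 4114·50453 = 702454386; w3·w3 = 4269·4269 + 4643·4643 + 4114·4114 = 56706806
λ ≈ 702454386/56706806 = 12.38748

12.38748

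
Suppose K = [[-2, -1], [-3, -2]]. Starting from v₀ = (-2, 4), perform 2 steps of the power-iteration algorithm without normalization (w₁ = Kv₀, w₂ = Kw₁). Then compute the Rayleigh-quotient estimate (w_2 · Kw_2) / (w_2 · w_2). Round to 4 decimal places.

λ ≈ -3.6000

w1 = Kv₀ = ((-2)·(-2) + (-1)·4; (-3)·(-2) + (-2)·4) = (0, -2)
w2 = Kw1 = ((-2)·0 + (-1)·(-2); (-3)·0 + (-2)·(-2)) = (2, 4)
Kw2 = (-8, -14)
w2·Kw2 = 2·(-8) + 4·(-14) = -72; w2·w2 = 2·2 + 4·4 = 20
λ ≈ -72/20 = -3.6000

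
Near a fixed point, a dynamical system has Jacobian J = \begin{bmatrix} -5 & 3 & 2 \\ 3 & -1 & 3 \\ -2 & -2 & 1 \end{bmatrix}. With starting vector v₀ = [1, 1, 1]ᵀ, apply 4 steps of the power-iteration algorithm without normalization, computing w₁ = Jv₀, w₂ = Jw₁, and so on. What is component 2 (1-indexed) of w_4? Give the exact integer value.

-350

w1 = Jv₀ = ((-5)·1 + 3·1 + 2·1; 3·1 + (-1)·1 + 3·1; (-2)·1 + (-2)·1 + 1·1) = (0, 5, -3)
w2 = Jw1 = ((-5)·0 + 3·5 + 2·(-3); 3·0 + (-1)·5 + 3·(-3); (-2)·0 + (-2)·5 + 1·(-3)) = (9, -14, -13)
w3 = Jw2 = (-113, 2, -3)
w4 = Jw3 = (565, -350, 219)
The requested component of w4 is -350.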